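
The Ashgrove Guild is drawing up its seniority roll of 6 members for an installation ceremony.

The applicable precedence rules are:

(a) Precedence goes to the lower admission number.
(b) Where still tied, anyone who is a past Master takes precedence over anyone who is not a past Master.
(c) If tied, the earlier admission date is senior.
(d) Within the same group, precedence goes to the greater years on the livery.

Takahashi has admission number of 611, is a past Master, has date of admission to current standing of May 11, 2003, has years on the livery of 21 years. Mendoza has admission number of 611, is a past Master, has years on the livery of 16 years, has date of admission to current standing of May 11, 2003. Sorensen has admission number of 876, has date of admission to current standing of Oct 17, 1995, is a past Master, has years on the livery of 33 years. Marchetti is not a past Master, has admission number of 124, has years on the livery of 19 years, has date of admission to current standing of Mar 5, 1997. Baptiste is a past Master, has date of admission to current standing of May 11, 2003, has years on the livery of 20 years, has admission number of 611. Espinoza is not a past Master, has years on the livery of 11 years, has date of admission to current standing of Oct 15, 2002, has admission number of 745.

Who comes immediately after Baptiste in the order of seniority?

By admission number (lower first): Marchetti (124); then Takahashi, Baptiste and Mendoza (each 611); then Espinoza (745); then Sorensen (876).
Takahashi, Baptiste and Mendoza are each a past Master, so the next rule applies.
Takahashi, Baptiste and Mendoza all have date of admission to current standing May 11, 2003, so the next rule applies.
Among Takahashi, Baptiste and Mendoza, by years on the livery (higher first): Takahashi (21 years) before Baptiste (20 years) before Mendoza (16 years).
Order: Marchetti, Takahashi, Baptiste, Mendoza, Espinoza, Sorensen.

Mendoza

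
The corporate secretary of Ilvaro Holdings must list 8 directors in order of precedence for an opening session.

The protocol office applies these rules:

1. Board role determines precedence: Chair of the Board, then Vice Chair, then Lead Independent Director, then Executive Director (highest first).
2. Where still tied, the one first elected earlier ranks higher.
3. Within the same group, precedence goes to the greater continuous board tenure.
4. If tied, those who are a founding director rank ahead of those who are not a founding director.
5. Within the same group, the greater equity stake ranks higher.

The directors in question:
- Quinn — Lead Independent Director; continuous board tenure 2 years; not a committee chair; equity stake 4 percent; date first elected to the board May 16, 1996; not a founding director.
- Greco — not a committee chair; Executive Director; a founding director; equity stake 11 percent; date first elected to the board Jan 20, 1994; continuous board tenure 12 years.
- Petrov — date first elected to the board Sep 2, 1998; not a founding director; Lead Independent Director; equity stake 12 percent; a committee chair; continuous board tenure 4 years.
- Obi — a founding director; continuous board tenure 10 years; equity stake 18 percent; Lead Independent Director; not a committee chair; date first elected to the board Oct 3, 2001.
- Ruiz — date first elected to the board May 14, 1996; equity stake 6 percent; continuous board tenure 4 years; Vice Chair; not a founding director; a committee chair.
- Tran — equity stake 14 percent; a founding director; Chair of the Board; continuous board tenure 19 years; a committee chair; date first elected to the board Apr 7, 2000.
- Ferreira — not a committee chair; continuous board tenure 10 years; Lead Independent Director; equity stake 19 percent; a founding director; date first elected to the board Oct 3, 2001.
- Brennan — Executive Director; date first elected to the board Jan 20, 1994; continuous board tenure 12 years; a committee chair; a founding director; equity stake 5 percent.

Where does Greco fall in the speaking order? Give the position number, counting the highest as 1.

7

By board role: Tran (Chair of the Board); then Ruiz (Vice Chair); then Quinn, Petrov, Ferreira and Obi (Lead Independent Director); then Greco and Brennan (Executive Director).
Among Quinn, Petrov, Ferreira and Obi, by date first elected to the board (earlier first): Quinn (May 16, 1996) before Petrov (Sep 2, 1998) before Ferreira and Obi (Oct 3, 2001).
Ferreira and Obi both have continuous board tenure 10 years, so the next rule applies.
Ferreira and Obi are each a founding director, so the next rule applies.
Among Ferreira and Obi, by equity stake (higher first): Ferreira (19 percent) before Obi (18 percent).
Greco and Brennan both have date first elected to the board Jan 20, 1994, so the next rule applies.
Greco and Brennan both have continuous board tenure 12 years, so the next rule applies.
Greco and Brennan are each a founding director, so the next rule applies.
Among Greco and Brennan, by equity stake (higher first): Greco (11 percent) before Brennan (5 percent).
Order: Tran, Ruiz, Quinn, Petrov, Ferreira, Obi, Greco, Brennan. So position 7.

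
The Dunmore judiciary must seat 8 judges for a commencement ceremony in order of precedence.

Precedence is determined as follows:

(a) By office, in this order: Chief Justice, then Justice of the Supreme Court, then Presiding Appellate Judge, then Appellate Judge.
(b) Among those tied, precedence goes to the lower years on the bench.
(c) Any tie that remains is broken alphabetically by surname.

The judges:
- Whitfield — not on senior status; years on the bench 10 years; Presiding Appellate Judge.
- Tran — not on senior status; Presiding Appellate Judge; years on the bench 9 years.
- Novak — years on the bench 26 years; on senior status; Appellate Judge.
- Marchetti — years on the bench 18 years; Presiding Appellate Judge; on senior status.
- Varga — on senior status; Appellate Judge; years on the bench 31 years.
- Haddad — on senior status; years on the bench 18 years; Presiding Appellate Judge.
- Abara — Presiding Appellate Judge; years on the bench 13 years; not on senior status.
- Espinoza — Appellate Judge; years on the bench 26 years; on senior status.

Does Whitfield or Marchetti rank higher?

Whitfield

By office: Tran, Whitfield, Abara, Haddad and Marchetti (Presiding Appellate Judge); then Espinoza, Novak and Varga (Appellate Judge).
Among Tran, Whitfield, Abara, Haddad and Marchetti, by years on the bench (lower first): Tran (9 years) before Whitfield (10 years) before Abara (13 years) before Haddad and Marchetti (18 years).
Among Haddad and Marchetti, alphabetically by surname: Haddad before Marchetti.
Among Espinoza, Novak and Varga, by years on the bench (lower first): Espinoza and Novak (26 years) before Varga (31 years).
Among Espinoza and Novak, alphabetically by surname: Espinoza before Novak.
So Whitfield takes precedence.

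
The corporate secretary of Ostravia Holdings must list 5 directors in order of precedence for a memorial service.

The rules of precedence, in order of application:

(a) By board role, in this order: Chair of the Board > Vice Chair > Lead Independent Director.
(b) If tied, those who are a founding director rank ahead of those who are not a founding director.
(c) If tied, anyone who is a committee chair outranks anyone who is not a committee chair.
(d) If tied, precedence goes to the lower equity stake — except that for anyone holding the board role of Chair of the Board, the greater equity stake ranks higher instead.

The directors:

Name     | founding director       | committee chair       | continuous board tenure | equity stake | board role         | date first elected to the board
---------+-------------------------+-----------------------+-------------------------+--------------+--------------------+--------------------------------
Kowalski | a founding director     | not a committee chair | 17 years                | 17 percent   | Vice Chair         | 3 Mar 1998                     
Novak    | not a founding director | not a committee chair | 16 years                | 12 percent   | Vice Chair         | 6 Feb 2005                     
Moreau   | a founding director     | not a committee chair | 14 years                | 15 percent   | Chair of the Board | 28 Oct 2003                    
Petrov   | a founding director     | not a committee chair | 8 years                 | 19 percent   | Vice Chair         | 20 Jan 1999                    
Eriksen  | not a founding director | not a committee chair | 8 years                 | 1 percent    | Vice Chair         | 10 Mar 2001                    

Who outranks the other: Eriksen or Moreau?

By board role: Moreau (Chair of the Board); then Kowalski, Petrov, Eriksen and Novak (Vice Chair).
Among Kowalski, Petrov, Eriksen and Novak, a founding director before not a founding director: Kowalski and Petrov (a founding director) before Eriksen and Novak (not a founding director).
Kowalski and Petrov are each not a committee chair, so the next rule applies.
Among Kowalski and Petrov, by equity stake (lower first): Kowalski (17 percent) before Petrov (19 percent).
Eriksen and Novak are each not a committee chair, so the next rule applies.
Among Eriksen and Novak, by equity stake (lower first): Eriksen (1 percent) before Novak (12 percent).
So Moreau takes precedence.

Moreau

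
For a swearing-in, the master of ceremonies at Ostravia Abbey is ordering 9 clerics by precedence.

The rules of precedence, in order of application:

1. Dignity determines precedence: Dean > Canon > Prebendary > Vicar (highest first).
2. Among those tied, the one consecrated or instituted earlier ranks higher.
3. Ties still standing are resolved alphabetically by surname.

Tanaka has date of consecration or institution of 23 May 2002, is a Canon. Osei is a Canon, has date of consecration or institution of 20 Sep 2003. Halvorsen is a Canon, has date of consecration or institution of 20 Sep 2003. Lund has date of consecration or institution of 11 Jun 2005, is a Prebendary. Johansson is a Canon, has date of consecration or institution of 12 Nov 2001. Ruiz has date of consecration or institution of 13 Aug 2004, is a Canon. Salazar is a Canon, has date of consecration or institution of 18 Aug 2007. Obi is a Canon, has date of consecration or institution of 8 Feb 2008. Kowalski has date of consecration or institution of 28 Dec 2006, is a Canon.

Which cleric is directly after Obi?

By dignity: Johansson, Tanaka, Halvorsen, Osei, Ruiz, Kowalski, Salazar and Obi (Canon); then Lund (Prebendary).
Among Johansson, Tanaka, Halvorsen, Osei, Ruiz, Kowalski, Salazar and Obi, by date of consecration or institution (earlier first): Johansson (12 Nov 2001) before Tanaka (23 May 2002) before Halvorsen and Osei (20 Sep 2003) before Ruiz (13 Aug 2004) before Kowalski (28 Dec 2006) before Salazar (18 Aug 2007) before Obi (8 Feb 2008).
Among Halvorsen and Osei, alphabetically by surname: Halvorsen before Osei.
Order: Johansson, Tanaka, Halvorsen, Osei, Ruiz, Kowalski, Salazar, Obi, Lund.

Lund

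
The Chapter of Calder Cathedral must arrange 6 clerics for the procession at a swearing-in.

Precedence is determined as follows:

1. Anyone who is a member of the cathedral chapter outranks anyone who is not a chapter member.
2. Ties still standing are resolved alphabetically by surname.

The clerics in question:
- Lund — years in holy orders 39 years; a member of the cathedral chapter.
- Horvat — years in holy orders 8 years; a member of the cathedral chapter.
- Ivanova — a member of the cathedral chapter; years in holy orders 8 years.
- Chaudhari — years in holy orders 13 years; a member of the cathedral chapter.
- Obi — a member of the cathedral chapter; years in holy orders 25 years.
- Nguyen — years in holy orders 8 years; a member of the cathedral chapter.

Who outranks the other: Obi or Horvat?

By the first rule: Chaudhari, Horvat, Ivanova, Lund, Nguyen and Obi (each a member of the cathedral chapter).
Among Chaudhari, Horvat, Ivanova, Lund, Nguyen and Obi, alphabetically by surname: Chaudhari before Horvat before Ivanova before Lund before Nguyen before Obi.
So Horvat takes precedence.

Horvat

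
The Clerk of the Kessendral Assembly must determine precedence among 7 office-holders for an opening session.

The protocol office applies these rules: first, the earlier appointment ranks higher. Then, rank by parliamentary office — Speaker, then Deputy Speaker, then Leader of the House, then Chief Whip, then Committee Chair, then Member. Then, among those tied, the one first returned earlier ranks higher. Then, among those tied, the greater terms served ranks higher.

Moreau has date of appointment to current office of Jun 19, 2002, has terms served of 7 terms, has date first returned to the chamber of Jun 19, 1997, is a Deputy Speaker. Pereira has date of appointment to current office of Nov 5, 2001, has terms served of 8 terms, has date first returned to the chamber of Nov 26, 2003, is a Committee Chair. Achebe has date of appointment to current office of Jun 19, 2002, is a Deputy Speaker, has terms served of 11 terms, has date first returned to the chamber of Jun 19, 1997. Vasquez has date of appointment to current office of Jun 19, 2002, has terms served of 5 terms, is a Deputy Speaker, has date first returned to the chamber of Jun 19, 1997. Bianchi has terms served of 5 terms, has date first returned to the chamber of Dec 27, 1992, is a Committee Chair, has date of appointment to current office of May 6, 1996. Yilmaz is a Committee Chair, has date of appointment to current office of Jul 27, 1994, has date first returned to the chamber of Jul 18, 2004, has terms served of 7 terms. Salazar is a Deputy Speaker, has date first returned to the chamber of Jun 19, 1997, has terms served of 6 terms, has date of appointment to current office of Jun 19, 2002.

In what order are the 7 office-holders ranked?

Yilmaz, Bianchi, Pereira, Achebe, Moreau, Salazar, Vasquez

By date of appointment to current office (earlier first): Yilmaz (Jul 27, 1994); then Bianchi (May 6, 1996); then Pereira (Nov 5, 2001); then Achebe, Moreau, Salazar and Vasquez (each Jun 19, 2002).
Achebe, Moreau, Salazar and Vasquez are each Deputy Speaker, so the next rule applies.
Achebe, Moreau, Salazar and Vasquez all have date first returned to the chamber Jun 19, 1997, so the next rule applies.
Among Achebe, Moreau, Salazar and Vasquez, by terms served (higher first): Achebe (11 terms) before Moreau (7 terms) before Salazar (6 terms) before Vasquez (5 terms).
Full order: Yilmaz, Bianchi, Pereira, Achebe, Moreau, Salazar, Vasquez.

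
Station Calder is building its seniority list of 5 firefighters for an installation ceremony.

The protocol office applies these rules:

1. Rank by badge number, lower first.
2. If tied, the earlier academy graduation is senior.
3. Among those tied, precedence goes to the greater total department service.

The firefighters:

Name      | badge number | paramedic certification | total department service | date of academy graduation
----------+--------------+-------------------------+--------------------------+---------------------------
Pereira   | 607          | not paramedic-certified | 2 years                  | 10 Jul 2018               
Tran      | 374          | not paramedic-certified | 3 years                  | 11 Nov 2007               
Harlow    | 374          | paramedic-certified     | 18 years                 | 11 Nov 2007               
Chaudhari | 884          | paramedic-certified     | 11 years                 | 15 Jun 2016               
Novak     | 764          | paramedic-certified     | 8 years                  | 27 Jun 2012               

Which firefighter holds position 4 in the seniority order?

Novak

By badge number (lower first): Harlow and Tran (both 374); then Pereira (607); then Novak (764); then Chaudhari (884).
Harlow and Tran both have date of academy graduation 11 Nov 2007, so the next rule applies.
Among Harlow and Tran, by total department service (higher first): Harlow (18 years) before Tran (3 years).
Order: Harlow, Tran, Pereira, Novak, Chaudhari.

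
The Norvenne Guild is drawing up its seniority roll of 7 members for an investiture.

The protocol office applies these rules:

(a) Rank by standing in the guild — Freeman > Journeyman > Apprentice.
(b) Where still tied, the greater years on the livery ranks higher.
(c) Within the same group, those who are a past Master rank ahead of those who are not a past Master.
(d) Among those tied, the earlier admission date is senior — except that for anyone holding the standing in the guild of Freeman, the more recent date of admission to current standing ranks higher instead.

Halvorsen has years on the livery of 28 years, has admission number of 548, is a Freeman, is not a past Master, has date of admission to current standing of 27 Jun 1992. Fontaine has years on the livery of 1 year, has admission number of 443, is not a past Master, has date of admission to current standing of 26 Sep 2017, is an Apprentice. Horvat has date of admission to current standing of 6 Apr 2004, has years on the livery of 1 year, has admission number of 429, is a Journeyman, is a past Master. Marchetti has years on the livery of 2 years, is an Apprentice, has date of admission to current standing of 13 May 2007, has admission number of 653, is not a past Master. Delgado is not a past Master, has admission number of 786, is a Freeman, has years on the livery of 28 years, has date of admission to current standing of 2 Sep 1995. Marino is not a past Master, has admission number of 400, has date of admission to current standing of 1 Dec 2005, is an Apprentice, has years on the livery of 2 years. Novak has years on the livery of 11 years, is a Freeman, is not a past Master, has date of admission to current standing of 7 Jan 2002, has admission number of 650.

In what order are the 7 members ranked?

By standing in the guild: Delgado, Halvorsen and Novak (Freeman); then Horvat (Journeyman); then Marino, Marchetti and Fontaine (Apprentice).
Among Delgado, Halvorsen and Novak, by years on the livery (higher first): Delgado and Halvorsen (28 years) before Novak (11 years).
Delgado and Halvorsen are each not a past Master, so the next rule applies.
Among Delgado and Halvorsen, by date of admission to current standing (later first) (reversed rule for this group): Delgado (2 Sep 1995) before Halvorsen (27 Jun 1992).
Among Marino, Marchetti and Fontaine, by years on the livery (higher first): Marino and Marchetti (2 years) before Fontaine (1 year).
Marino and Marchetti are each not a past Master, so the next rule applies.
Among Marino and Marchetti, by date of admission to current standing (earlier first): Marino (1 Dec 2005) before Marchetti (13 May 2007).
Full order: Delgado, Halvorsen, Novak, Horvat, Marino, Marchetti, Fontaine.

Delgado, Halvorsen, Novak, Horvat, Marino, Marchetti, Fontaine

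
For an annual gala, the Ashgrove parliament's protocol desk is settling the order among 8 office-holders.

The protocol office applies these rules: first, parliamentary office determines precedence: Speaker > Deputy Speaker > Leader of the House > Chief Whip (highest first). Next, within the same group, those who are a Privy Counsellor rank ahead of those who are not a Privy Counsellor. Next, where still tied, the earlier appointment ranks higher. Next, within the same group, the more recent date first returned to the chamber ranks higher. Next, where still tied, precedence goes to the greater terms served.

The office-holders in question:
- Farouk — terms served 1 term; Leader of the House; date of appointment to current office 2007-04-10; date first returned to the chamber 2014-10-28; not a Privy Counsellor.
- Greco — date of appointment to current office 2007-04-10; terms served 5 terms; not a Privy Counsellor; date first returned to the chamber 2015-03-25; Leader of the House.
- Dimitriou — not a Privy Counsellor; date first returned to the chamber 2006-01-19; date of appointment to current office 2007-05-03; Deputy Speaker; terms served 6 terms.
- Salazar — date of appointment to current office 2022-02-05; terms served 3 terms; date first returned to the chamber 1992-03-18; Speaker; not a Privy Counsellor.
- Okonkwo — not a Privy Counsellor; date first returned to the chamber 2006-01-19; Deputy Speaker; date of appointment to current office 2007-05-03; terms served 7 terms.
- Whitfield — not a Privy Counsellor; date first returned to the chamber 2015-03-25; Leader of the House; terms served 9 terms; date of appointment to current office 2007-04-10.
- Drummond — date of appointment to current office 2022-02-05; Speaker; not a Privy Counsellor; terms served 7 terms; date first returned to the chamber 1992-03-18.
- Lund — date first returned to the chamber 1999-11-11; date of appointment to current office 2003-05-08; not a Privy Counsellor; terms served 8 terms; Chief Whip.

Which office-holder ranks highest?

Drummond

By parliamentary office: Drummond and Salazar (Speaker); then Okonkwo and Dimitriou (Deputy Speaker); then Whitfield, Greco and Farouk (Leader of the House); then Lund (Chief Whip).
Drummond and Salazar are each not a Privy Counsellor, so the next rule applies.
Drummond and Salazar both have date of appointment to current office 2022-02-05, so the next rule applies.
Drummond and Salazar both have date first returned to the chamber 1992-03-18, so the next rule applies.
Among Drummond and Salazar, by terms served (higher first): Drummond (7 terms) before Salazar (3 terms).
Okonkwo and Dimitriou are each not a Privy Counsellor, so the next rule applies.
Okonkwo and Dimitriou both have date of appointment to current office 2007-05-03, so the next rule applies.
Okonkwo and Dimitriou both have date first returned to the chamber 2006-01-19, so the next rule applies.
Among Okonkwo and Dimitriou, by terms served (higher first): Okonkwo (7 terms) before Dimitriou (6 terms).
Whitfield, Greco and Farouk are each not a Privy Counsellor, so the next rule applies.
Whitfield, Greco and Farouk all have date of appointment to current office 2007-04-10, so the next rule applies.
Among Whitfield, Greco and Farouk, by date first returned to the chamber (later first): Whitfield and Greco (2015-03-25) before Farouk (2014-10-28).
Among Whitfield and Greco, by terms served (higher first): Whitfield (9 terms) before Greco (5 terms).
Order: Drummond, Salazar, Okonkwo, Dimitriou, Whitfield, Greco, Farouk, Lund.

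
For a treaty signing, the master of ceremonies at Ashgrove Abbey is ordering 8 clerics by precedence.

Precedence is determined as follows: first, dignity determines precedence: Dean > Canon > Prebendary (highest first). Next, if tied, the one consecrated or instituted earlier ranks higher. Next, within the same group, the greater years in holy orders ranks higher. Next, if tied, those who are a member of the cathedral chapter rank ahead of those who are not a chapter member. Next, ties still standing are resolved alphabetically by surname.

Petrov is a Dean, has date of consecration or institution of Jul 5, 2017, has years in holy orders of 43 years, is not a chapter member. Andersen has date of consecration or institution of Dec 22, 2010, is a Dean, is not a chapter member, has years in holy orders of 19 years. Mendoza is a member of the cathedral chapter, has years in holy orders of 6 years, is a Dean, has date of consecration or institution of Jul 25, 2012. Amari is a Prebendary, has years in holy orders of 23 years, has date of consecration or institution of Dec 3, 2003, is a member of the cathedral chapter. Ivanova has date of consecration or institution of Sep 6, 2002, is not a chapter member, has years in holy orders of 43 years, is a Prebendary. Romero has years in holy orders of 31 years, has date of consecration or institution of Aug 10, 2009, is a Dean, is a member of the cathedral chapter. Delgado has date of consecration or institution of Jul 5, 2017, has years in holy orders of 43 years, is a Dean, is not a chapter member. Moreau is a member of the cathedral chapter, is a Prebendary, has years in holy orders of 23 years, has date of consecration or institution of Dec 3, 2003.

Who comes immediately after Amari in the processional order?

Moreau

By dignity: Romero, Andersen, Mendoza, Delgado and Petrov (Dean); then Ivanova, Amari and Moreau (Prebendary).
Among Romero, Andersen, Mendoza, Delgado and Petrov, by date of consecration or institution (earlier first): Romero (Aug 10, 2009) before Andersen (Dec 22, 2010) before Mendoza (Jul 25, 2012) before Delgado and Petrov (Jul 5, 2017).
Delgado and Petrov both have years in holy orders 43 years, so the next rule applies.
Delgado and Petrov are each not a chapter member, so the next rule applies.
Among Delgado and Petrov, alphabetically by surname: Delgado before Petrov.
Among Ivanova, Amari and Moreau, by date of consecration or institution (earlier first): Ivanova (Sep 6, 2002) before Amari and Moreau (Dec 3, 2003).
Amari and Moreau both have years in holy orders 23 years, so the next rule applies.
Amari and Moreau are each a member of the cathedral chapter, so the next rule applies.
Among Amari and Moreau, alphabetically by surname: Amari before Moreau.
Order: Romero, Andersen, Mendoza, Delgado, Petrov, Ivanova, Amari, Moreau.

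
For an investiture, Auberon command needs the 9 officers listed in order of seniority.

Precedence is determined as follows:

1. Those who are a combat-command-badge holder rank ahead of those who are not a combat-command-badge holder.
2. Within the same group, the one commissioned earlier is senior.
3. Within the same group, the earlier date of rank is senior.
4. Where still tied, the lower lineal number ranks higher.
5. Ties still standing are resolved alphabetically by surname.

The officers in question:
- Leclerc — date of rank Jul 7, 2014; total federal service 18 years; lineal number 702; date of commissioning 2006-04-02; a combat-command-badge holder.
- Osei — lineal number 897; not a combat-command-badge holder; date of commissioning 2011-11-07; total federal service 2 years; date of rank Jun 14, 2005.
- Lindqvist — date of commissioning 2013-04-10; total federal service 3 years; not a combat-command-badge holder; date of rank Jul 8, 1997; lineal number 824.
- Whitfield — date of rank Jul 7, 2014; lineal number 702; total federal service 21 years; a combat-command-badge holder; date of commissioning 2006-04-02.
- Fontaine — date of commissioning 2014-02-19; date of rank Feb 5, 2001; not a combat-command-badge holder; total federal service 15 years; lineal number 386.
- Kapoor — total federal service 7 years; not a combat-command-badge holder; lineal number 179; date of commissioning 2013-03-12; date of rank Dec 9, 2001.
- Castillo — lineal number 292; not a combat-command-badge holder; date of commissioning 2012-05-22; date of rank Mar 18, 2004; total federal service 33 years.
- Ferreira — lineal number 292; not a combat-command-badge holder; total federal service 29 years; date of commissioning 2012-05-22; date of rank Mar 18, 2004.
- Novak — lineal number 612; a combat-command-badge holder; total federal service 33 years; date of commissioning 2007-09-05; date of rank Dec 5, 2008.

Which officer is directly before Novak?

By the first rule: Leclerc, Whitfield and Novak (each a combat-command-badge holder); then Osei, Castillo, Ferreira, Kapoor, Lindqvist and Fontaine (each not a combat-command-badge holder).
Among Leclerc, Whitfield and Novak, by date of commissioning (earlier first): Leclerc and Whitfield (2006-04-02) before Novak (2007-09-05).
Leclerc and Whitfield both have date of rank Jul 7, 2014, so the next rule applies.
Leclerc and Whitfield both have lineal number 702, so the next rule applies.
Among Leclerc and Whitfield, alphabetically by surname: Leclerc before Whitfield.
Among Osei, Castillo, Ferreira, Kapoor, Lindqvist and Fontaine, by date of commissioning (earlier first): Osei (2011-11-07) before Castillo and Ferreira (2012-05-22) before Kapoor (2013-03-12) before Lindqvist (2013-04-10) before Fontaine (2014-02-19).
Castillo and Ferreira both have date of rank Mar 18, 2004, so the next rule applies.
Castillo and Ferreira both have lineal number 292, so the next rule applies.
Among Castillo and Ferreira, alphabetically by surname: Castillo before Ferreira.
Order: Leclerc, Whitfield, Novak, Osei, Castillo, Ferreira, Kapoor, Lindqvist, Fontaine.

Whitfield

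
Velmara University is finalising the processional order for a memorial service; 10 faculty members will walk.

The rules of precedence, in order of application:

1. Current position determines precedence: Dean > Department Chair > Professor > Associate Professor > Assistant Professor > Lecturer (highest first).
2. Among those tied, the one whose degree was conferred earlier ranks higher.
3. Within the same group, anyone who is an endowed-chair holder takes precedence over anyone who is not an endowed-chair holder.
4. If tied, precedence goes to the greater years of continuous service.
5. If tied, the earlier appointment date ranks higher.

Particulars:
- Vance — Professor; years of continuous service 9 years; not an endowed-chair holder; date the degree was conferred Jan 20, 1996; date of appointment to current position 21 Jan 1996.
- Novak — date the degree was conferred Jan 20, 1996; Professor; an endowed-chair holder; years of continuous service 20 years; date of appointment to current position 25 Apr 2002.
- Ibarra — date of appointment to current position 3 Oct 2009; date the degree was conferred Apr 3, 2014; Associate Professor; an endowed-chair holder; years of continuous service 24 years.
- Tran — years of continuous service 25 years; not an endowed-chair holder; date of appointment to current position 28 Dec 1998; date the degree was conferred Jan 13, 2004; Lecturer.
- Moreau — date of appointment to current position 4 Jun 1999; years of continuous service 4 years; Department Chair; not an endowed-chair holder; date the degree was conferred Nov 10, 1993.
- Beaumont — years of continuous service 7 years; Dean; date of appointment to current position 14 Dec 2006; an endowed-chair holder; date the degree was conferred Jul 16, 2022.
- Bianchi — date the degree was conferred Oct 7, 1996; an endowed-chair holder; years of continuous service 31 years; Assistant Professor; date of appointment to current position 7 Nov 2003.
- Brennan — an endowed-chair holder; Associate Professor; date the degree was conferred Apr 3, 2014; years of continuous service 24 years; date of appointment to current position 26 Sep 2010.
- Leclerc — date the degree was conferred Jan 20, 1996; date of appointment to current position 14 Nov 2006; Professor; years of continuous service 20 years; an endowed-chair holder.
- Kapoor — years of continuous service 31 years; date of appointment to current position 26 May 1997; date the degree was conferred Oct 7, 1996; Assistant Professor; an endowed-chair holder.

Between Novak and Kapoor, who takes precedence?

By current position: Beaumont (Dean); then Moreau (Department Chair); then Novak, Leclerc and Vance (Professor); then Ibarra and Brennan (Associate Professor); then Kapoor and Bianchi (Assistant Professor); then Tran (Lecturer).
Novak, Leclerc and Vance all have date the degree was conferred Jan 20, 1996, so the next rule applies.
Among Novak, Leclerc and Vance, an endowed-chair holder before not an endowed-chair holder: Novak and Leclerc (an endowed-chair holder) before Vance (not an endowed-chair holder).
Novak and Leclerc both have years of continuous service 20 years, so the next rule applies.
Among Novak and Leclerc, by date of appointment to current position (earlier first): Novak (25 Apr 2002) before Leclerc (14 Nov 2006).
Ibarra and Brennan both have date the degree was conferred Apr 3, 2014, so the next rule applies.
Ibarra and Brennan are each an endowed-chair holder, so the next rule applies.
Ibarra and Brennan both have years of continuous service 24 years, so the next rule applies.
Among Ibarra and Brennan, by date of appointment to current position (earlier first): Ibarra (3 Oct 2009) before Brennan (26 Sep 2010).
Kapoor and Bianchi both have date the degree was conferred Oct 7, 1996, so the next rule applies.
Kapoor and Bianchi are each an endowed-chair holder, so the next rule applies.
Kapoor and Bianchi both have years of continuous service 31 years, so the next rule applies.
Among Kapoor and Bianchi, by date of appointment to current position (earlier first): Kapoor (26 May 1997) before Bianchi (7 Nov 2003).
So Novak takes precedence.

Novak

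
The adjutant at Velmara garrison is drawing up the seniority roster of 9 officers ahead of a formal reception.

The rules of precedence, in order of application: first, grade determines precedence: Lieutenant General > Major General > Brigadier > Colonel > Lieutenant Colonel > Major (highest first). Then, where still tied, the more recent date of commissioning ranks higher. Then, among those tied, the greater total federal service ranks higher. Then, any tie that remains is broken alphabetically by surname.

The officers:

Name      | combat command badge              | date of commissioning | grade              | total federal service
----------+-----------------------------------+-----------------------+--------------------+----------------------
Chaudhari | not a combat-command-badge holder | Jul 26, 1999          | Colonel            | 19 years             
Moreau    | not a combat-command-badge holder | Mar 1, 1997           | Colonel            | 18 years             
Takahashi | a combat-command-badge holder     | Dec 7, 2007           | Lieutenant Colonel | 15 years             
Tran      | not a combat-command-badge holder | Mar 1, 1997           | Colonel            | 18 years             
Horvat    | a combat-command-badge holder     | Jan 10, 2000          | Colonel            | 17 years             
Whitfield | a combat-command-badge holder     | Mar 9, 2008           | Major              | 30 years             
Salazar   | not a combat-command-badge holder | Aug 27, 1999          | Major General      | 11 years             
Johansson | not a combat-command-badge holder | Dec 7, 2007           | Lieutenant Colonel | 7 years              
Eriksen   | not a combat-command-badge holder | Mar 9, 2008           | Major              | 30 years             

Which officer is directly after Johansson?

By grade: Salazar (Major General); then Horvat, Chaudhari, Moreau and Tran (Colonel); then Takahashi and Johansson (Lieutenant Colonel); then Eriksen and Whitfield (Major).
Among Horvat, Chaudhari, Moreau and Tran, by date of commissioning (later first): Horvat (Jan 10, 2000) before Chaudhari (Jul 26, 1999) before Moreau and Tran (Mar 1, 1997).
Moreau and Tran both have total federal service 18 years, so the next rule applies.
Among Moreau and Tran, alphabetically by surname: Moreau before Tran.
Takahashi and Johansson both have date of commissioning Dec 7, 2007, so the next rule applies.
Among Takahashi and Johansson, by total federal service (higher first): Takahashi (15 years) before Johansson (7 years).
Eriksen and Whitfield both have date of commissioning Mar 9, 2008, so the next rule applies.
Eriksen and Whitfield both have total federal service 30 years, so the next rule applies.
Among Eriksen and Whitfield, alphabetically by surname: Eriksen before Whitfield.
Order: Salazar, Horvat, Chaudhari, Moreau, Tran, Takahashi, Johansson, Eriksen, Whitfield.

Eriksen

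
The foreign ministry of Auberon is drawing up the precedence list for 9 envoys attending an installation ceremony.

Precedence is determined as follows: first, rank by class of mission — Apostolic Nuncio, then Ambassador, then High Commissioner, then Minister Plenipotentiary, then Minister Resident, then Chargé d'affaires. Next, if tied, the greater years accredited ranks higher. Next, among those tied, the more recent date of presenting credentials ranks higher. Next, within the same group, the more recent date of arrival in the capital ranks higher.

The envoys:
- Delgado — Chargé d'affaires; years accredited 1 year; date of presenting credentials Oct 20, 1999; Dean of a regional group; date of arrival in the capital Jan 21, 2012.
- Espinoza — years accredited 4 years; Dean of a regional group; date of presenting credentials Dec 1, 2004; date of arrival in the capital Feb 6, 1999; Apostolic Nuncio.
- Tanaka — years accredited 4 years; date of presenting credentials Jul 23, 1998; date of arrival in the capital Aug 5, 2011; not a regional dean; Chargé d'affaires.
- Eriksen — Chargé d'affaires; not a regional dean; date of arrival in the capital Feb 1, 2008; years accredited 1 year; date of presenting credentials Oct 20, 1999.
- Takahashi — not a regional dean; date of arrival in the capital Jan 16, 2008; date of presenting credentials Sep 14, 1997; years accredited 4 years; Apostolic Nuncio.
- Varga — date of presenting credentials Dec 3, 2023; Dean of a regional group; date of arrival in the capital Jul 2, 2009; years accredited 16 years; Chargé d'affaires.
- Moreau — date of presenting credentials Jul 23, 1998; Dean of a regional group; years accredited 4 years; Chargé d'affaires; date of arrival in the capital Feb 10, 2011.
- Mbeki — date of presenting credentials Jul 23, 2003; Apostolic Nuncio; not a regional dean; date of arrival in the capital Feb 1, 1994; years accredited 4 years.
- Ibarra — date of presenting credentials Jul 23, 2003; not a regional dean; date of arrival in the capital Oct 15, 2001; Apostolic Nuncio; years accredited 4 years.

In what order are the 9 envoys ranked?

Espinoza, Ibarra, Mbeki, Takahashi, Varga, Tanaka, Moreau, Delgado, Eriksen

By class of mission: Espinoza, Ibarra, Mbeki and Takahashi (Apostolic Nuncio); then Varga, Tanaka, Moreau, Delgado and Eriksen (Chargé d'affaires).
Espinoza, Ibarra, Mbeki and Takahashi all have years accredited 4 years, so the next rule applies.
Among Espinoza, Ibarra, Mbeki and Takahashi, by date of presenting credentials (later first): Espinoza (Dec 1, 2004) before Ibarra and Mbeki (Jul 23, 2003) before Takahashi (Sep 14, 1997).
Among Ibarra and Mbeki, by date of arrival in the capital (later first): Ibarra (Oct 15, 2001) before Mbeki (Feb 1, 1994).
Among Varga, Tanaka, Moreau, Delgado and Eriksen, by years accredited (higher first): Varga (16 years) before Tanaka and Moreau (4 years) before Delgado and Eriksen (1 year).
Tanaka and Moreau both have date of presenting credentials Jul 23, 1998, so the next rule applies.
Among Tanaka and Moreau, by date of arrival in the capital (later first): Tanaka (Aug 5, 2011) before Moreau (Feb 10, 2011).
Delgado and Eriksen both have date of presenting credentials Oct 20, 1999, so the next rule applies.
Among Delgado and Eriksen, by date of arrival in the capital (later first): Delgado (Jan 21, 2012) before Eriksen (Feb 1, 2008).
Full order: Espinoza, Ibarra, Mbeki, Takahashi, Varga, Tanaka, Moreau, Delgado, Eriksen.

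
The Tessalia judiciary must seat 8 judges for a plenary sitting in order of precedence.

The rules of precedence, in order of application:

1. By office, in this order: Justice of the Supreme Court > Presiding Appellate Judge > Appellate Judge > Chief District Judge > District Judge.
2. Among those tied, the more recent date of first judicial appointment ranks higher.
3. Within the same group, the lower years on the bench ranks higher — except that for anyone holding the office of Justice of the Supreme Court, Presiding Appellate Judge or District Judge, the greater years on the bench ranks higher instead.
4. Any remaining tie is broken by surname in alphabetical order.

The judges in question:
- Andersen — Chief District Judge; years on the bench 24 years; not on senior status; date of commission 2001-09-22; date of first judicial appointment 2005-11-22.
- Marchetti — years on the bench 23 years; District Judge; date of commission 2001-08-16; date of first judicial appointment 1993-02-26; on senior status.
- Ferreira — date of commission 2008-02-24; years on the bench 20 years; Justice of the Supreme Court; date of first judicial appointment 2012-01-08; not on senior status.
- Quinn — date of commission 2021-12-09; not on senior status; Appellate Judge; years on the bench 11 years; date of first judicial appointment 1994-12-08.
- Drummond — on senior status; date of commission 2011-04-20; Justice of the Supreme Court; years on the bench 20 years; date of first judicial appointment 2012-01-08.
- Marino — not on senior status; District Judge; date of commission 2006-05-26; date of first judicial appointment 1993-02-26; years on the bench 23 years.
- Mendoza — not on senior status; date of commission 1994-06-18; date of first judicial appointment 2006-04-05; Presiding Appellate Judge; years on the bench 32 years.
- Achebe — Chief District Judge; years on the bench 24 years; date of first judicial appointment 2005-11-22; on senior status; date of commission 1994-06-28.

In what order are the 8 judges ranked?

By office: Drummond and Ferreira (Justice of the Supreme Court); then Mendoza (Presiding Appellate Judge); then Quinn (Appellate Judge); then Achebe and Andersen (Chief District Judge); then Marchetti and Marino (District Judge).
Drummond and Ferreira both have date of first judicial appointment 2012-01-08, so the next rule applies.
Drummond and Ferreira both have years on the bench 20 years, so the next rule applies.
Among Drummond and Ferreira, alphabetically by surname: Drummond before Ferreira.
Achebe and Andersen both have date of first judicial appointment 2005-11-22, so the next rule applies.
Achebe and Andersen both have years on the bench 24 years, so the next rule applies.
Among Achebe and Andersen, alphabetically by surname: Achebe before Andersen.
Marchetti and Marino both have date of first judicial appointment 1993-02-26, so the next rule applies.
Marchetti and Marino both have years on the bench 23 years, so the next rule applies.
Among Marchetti and Marino, alphabetically by surname: Marchetti before Marino.
Full order: Drummond, Ferreira, Mendoza, Quinn, Achebe, Andersen, Marchetti, Marino.

Drummond, Ferreira, Mendoza, Quinn, Achebe, Andersen, Marchetti, Marino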